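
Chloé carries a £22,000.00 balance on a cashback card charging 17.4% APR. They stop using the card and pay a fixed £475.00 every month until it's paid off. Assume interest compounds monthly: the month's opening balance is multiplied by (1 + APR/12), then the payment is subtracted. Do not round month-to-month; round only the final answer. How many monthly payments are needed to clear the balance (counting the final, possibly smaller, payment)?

Monthly rate r = 17.4%/12 = 1.45% = 0.0145.
Recurrence: B ← B·(1+r) − £475.00.
Month 1: interest £319.00; balance after payment £21,844.00.
Month 2: interest £316.74; balance after payment £21,685.74.
Closed form: n = −ln(1 − rB₀/P)/ln(1+r) = −ln(0.32842)/ln(1.0145) ≈ 77.346, so the balance reaches zero during payment 78.

78 payments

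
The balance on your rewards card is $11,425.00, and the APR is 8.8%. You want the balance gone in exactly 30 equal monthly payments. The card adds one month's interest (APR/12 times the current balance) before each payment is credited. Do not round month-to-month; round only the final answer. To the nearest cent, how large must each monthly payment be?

$425.65

Monthly rate r = 8.8%/12 = 0.733333% = 0.00733333.
Level-payment amortization: P = B₀·r / (1 − (1+r)^(−n)) = 11425.00·0.00733333 / (1 − 1.00733^(−30)).
Denominator 1 − (1+r)^(−30) = 0.196836726.
P = 83.7833 / 0.196836726 ≈ 425.65.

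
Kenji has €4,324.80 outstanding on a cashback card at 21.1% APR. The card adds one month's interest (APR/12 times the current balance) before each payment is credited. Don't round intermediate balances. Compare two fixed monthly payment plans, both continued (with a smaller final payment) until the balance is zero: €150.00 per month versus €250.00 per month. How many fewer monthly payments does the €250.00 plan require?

20 fewer payments

Monthly rate r = 21.1%/12 = 1.75833% = 0.0175833.
At €150.00/mo: n = ⌈−ln(1 − rB₀/P)/ln(1+r)⌉ = 41 payments (last €85.94); total interest = total paid − €4,324.80 = €1,761.14.
At €250.00/mo: 21 payments (last €201.86); total interest €877.06.
Payments saved = 41 − 21 = 20.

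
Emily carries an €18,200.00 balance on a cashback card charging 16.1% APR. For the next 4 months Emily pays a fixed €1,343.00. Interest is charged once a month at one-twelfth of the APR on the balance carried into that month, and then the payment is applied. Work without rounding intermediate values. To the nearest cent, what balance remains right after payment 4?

€13,715.48

Monthly rate r = 16.1%/12 = 1.34167% = 0.0134167.
Each month: B ← B·(1+r) − €1,343.00.
Month 1: interest €244.18; balance after payment €17,101.18.
Month 2: interest €229.44; balance after payment €15,987.62.
Month 3: interest €214.50; balance after payment €14,859.12.
Month 4: interest €199.36; balance after payment €13,715.48.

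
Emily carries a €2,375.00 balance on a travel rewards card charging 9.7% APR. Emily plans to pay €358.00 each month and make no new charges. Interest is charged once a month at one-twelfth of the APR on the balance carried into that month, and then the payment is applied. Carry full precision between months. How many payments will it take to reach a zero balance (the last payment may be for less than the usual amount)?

Monthly rate r = 9.7%/12 = 0.808333% = 0.00808333.
Recurrence: B ← B·(1+r) − €358.00.
Month 1: interest €19.20; balance after payment €2,036.20.
Month 2: interest €16.46; balance after payment €1,694.66.
Closed form: n = −ln(1 − rB₀/P)/ln(1+r) = −ln(0.94637)/ln(1.00808) ≈ 6.846, so the balance reaches zero during payment 7.

7 months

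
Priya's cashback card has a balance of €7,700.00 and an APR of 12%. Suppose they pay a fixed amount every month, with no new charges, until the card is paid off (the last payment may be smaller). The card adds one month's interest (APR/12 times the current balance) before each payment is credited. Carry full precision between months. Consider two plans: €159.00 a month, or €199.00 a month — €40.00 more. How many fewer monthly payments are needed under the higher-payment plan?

Monthly rate r = 12%/12 = 1% = 0.01.
At €159.00/mo: n = ⌈−ln(1 − rB₀/P)/ln(1+r)⌉ = 67 payments (last €87.49); total interest = total paid − €7,700.00 = €2,881.49.
At €199.00/mo: 50 payments (last €34.49); total interest €2,085.49.
Payments saved = 67 − 50 = 17.

17 fewer payments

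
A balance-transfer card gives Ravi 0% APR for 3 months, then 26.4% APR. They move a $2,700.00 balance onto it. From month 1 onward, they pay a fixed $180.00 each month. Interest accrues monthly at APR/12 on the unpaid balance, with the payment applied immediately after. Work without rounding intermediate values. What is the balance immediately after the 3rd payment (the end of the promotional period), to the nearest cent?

Promo months 1–3 at r₀ = 0%/12 = 0; months 4+ at r₁ = 26.4%/12 = 0.022.
After month 3 (no interest yet): B = $2,700.00 − 3·$180.00 = $2,160.00.

$2,160.00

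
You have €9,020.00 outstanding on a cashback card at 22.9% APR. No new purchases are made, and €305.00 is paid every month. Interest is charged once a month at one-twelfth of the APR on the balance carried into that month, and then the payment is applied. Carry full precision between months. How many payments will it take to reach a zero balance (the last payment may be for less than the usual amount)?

44 months

Monthly rate r = 22.9%/12 = 1.90833% = 0.0190833.
Recurrence: B ← B·(1+r) − €305.00.
Month 1: interest €172.13; balance after payment €8,887.13.
Month 2: interest €169.60; balance after payment €8,751.73.
Closed form: n = −ln(1 − rB₀/P)/ln(1+r) = −ln(0.43563)/ln(1.01908) ≈ 43.958, so the balance reaches zero during payment 44.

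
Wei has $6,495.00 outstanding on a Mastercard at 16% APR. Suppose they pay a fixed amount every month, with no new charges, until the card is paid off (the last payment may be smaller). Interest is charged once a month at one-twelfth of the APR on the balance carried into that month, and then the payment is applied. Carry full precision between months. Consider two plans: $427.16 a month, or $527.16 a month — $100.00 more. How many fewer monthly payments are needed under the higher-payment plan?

Monthly rate r = 16%/12 = 1.33333% = 0.0133333.
At $427.16/mo: n = ⌈−ln(1 − rB₀/P)/ln(1+r)⌉ = 18 payments (last $45.37); total interest = total paid − $6,495.00 = $812.09.
At $527.16/mo: 14 payments (last $290.19); total interest $648.27.
Payments saved = 18 − 14 = 4.

4 fewer payments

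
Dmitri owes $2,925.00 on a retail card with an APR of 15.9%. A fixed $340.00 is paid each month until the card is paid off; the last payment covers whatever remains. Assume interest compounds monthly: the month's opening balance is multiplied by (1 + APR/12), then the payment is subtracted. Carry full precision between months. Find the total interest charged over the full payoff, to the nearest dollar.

Monthly rate r = 15.9%/12 = 1.325% = 0.01325.
Payoff takes n = ⌈−ln(1 − rB₀/P)/ln(1+r)⌉ = ⌈9.194⌉ = 10 payments; the last is $66.45.
Total paid = 9·$340.00 + $66.45 = $3,126.45.
Total interest = total paid − principal = $3,126.45 − $2,925.00 = $201.45.

$201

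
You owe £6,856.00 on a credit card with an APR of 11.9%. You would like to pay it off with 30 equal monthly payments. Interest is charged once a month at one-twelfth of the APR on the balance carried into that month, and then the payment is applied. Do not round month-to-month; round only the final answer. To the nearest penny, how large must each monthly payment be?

£265.33

Monthly rate r = 11.9%/12 = 0.991667% = 0.00991667.
Level-payment amortization: P = B₀·r / (1 − (1+r)^(−n)) = 6856.00·0.00991667 / (1 − 1.00992^(−30)).
Denominator 1 − (1+r)^(−30) = 0.256238289.
P = 67.9887 / 0.256238289 ≈ 265.33.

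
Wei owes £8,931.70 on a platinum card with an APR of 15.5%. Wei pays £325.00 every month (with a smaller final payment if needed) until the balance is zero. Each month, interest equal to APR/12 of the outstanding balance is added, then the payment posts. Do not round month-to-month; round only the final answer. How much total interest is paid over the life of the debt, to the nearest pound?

Monthly rate r = 15.5%/12 = 1.29167% = 0.0129167.
Payoff takes n = ⌈−ln(1 − rB₀/P)/ln(1+r)⌉ = ⌈34.165⌉ = 35 payments; the last is £53.87.
Total paid = 34·£325.00 + £53.87 = £11,103.87.
Total interest = total paid − principal = £11,103.87 − £8,931.70 = £2,172.17.

£2,172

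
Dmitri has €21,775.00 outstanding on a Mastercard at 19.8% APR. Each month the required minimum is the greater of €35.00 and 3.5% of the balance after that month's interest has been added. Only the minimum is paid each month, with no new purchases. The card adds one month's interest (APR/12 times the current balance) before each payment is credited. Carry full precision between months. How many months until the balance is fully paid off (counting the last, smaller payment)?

199 months

Monthly rate r = 19.8%/12 = 1.65% = 0.0165.
While 3.5% of the post-interest balance exceeds €35.00, each month B ← (B·(1+r))·(1 − 0.035), i.e. B shrinks by the factor (1+r)·0.965 = 0.98092.
This holds for months 1–161. Entering month 162 the balance is €979.82; 3.5% of the post-interest balance is now below €35.00, so the flat €35.00 minimum applies from here.
From month 162 a fixed €35.00 at rate r clears €979.82 in 38 more payments. Total: 161 + 38 = 199 months.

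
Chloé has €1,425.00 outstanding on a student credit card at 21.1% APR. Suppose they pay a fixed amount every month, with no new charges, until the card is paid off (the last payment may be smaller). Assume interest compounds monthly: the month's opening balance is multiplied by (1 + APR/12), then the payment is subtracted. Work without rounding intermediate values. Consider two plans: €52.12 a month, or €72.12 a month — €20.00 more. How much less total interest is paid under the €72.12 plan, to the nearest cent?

Monthly rate r = 21.1%/12 = 1.75833% = 0.0175833.
At €52.12/mo: n = ⌈−ln(1 − rB₀/P)/ln(1+r)⌉ = 38 payments (last €31.28); total interest = total paid − €1,425.00 = €534.72.
At €72.12/mo: 25 payments (last €35.31); total interest €341.19.
Interest saved = €534.72 − €341.19 = €193.53.

€193.53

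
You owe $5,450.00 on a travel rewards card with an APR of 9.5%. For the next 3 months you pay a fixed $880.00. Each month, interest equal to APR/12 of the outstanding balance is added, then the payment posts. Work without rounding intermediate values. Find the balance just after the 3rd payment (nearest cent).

Monthly rate r = 9.5%/12 = 0.791667% = 0.00791667.
Each month: B ← B·(1+r) − $880.00.
Month 1: interest $43.15; balance after payment $4,613.15.
Month 2: interest $36.52; balance after payment $3,769.67.
Month 3: interest $29.84; balance after payment $2,919.51.

$2,919.51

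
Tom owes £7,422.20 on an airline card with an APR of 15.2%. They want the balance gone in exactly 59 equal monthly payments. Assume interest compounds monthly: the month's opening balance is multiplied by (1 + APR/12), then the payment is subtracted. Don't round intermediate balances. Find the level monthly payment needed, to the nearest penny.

Monthly rate r = 15.2%/12 = 1.26667% = 0.0126667.
Level-payment amortization: P = B₀·r / (1 − (1+r)^(−n)) = 7422.20·0.0126667 / (1 − 1.01267^(−59)).
Denominator 1 − (1+r)^(−59) = 0.524143916.
P = 94.0145 / 0.524143916 ≈ 179.37.

£179.37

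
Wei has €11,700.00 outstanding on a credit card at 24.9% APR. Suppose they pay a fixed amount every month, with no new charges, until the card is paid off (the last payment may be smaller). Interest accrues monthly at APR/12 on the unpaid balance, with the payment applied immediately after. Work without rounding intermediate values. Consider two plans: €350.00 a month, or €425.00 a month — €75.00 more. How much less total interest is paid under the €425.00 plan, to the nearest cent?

€2,636.28

Monthly rate r = 24.9%/12 = 2.075% = 0.02075.
At €350.00/mo: n = ⌈−ln(1 − rB₀/P)/ln(1+r)⌉ = 58 payments (last €211.46); total interest = total paid − €11,700.00 = €8,461.46.
At €425.00/mo: 42 payments (last €100.18); total interest €5,825.18.
Interest saved = €8,461.46 − €5,825.18 = €2,636.28.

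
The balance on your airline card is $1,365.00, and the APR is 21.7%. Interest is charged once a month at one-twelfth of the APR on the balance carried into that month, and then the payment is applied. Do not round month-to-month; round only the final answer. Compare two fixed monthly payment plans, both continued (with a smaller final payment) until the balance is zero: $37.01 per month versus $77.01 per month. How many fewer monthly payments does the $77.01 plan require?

40 fewer payments

Monthly rate r = 21.7%/12 = 1.80833% = 0.0180833.
At $37.01/mo: n = ⌈−ln(1 − rB₀/P)/ln(1+r)⌉ = 62 payments (last $12.94); total interest = total paid − $1,365.00 = $905.55.
At $77.01/mo: 22 payments (last $43.48); total interest $295.69.
Payments saved = 62 − 22 = 40.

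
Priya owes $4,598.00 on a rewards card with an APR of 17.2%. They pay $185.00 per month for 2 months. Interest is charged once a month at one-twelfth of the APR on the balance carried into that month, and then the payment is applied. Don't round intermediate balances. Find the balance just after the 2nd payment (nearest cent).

$4,358.10

Monthly rate r = 17.2%/12 = 1.43333% = 0.0143333.
Each month: B ← B·(1+r) − $185.00.
Month 1: interest $65.90; balance after payment $4,478.90.
Month 2: interest $64.20; balance after payment $4,358.10.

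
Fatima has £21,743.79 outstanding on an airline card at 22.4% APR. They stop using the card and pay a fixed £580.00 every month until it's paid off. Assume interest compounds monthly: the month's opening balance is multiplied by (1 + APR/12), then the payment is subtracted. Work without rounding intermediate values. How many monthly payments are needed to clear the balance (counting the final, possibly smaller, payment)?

66 payments

Monthly rate r = 22.4%/12 = 1.86667% = 0.0186667.
Recurrence: B ← B·(1+r) − £580.00.
Month 1: interest £405.88; balance after payment £21,569.67.
Month 2: interest £402.63; balance after payment £21,392.31.
Closed form: n = −ln(1 − rB₀/P)/ln(1+r) = −ln(0.3002)/ln(1.01867) ≈ 65.063, so the balance reaches zero during payment 66.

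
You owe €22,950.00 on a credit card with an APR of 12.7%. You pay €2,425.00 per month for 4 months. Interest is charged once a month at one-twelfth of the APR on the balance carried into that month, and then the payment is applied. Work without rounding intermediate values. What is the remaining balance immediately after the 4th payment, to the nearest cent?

Monthly rate r = 12.7%/12 = 1.05833% = 0.0105833.
Each month: B ← B·(1+r) − €2,425.00.
Month 1: interest €242.89; balance after payment €20,767.89.
Month 2: interest €219.79; balance after payment €18,562.68.
Month 3: interest €196.46; balance after payment €16,334.14.
Month 4: interest €172.87; balance after payment €14,082.01.

€14,082.01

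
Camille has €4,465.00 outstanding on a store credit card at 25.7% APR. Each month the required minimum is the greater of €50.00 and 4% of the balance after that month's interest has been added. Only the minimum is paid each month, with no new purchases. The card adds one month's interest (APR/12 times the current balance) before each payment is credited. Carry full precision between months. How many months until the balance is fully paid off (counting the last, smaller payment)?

Monthly rate r = 25.7%/12 = 2.14167% = 0.0214167.
While 4% of the post-interest balance exceeds €50.00, each month B ← (B·(1+r))·(1 − 0.04), i.e. B shrinks by the factor (1+r)·0.96 = 0.98056.
This holds for months 1–66. Entering month 67 the balance is €1,222.13; 4% of the post-interest balance is now below €50.00, so the flat €50.00 minimum applies from here.
From month 67 a fixed €50.00 at rate r clears €1,222.13 in 35 more payments. Total: 66 + 35 = 101 months.

101 months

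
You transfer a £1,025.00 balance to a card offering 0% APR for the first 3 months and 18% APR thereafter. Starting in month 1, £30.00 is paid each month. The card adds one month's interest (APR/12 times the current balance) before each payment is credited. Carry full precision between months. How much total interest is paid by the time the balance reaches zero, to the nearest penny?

£334.82

Promo months 1–3 at r₀ = 0%/12 = 0; months 4+ at r₁ = 18%/12 = 0.015.
After month 3 (no interest yet): B = £1,025.00 − 3·£30.00 = £935.00.
Then at r₁ with £30.00/mo: n₂ = −ln(1 − r₁·B/P)/ln(1+r₁) ≈ 42.33 → 43 more payments.
Total paid = 45·£30.00 + £9.82 = £1,359.82; interest = £1,359.82 − £1,025.00 = £334.82.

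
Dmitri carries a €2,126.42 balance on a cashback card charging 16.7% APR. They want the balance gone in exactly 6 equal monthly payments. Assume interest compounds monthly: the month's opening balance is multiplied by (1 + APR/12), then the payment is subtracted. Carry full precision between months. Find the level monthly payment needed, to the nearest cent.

€371.86

Monthly rate r = 16.7%/12 = 1.39167% = 0.0139167.
Level-payment amortization: P = B₀·r / (1 − (1+r)^(−n)) = 2126.42·0.0139167 / (1 − 1.01392^(−6)).
Denominator 1 − (1+r)^(−6) = 0.0795791925.
P = 29.5927 / 0.0795791925 ≈ 371.86.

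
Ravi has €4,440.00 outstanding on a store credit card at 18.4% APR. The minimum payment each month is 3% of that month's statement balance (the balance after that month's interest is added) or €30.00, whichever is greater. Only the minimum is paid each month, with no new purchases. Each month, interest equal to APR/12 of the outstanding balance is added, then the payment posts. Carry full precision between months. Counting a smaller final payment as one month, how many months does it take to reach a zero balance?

145 months

Monthly rate r = 18.4%/12 = 1.53333% = 0.0153333.
While 3% of the post-interest balance exceeds €30.00, each month B ← (B·(1+r))·(1 − 0.03), i.e. B shrinks by the factor (1+r)·0.97 = 0.98487.
This holds for months 1–99. Entering month 100 the balance is €981.84; 3% of the post-interest balance is now below €30.00, so the flat €30.00 minimum applies from here.
From month 100 a fixed €30.00 at rate r clears €981.84 in 46 more payments. Total: 99 + 46 = 145 months.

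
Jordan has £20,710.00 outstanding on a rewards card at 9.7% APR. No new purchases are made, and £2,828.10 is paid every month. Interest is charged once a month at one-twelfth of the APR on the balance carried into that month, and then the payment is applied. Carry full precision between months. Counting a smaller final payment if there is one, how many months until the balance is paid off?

Monthly rate r = 9.7%/12 = 0.808333% = 0.00808333.
Recurrence: B ← B·(1+r) − £2,828.10.
Month 1: interest £167.41; balance after payment £18,049.31.
Month 2: interest £145.90; balance after payment £15,367.10.
Closed form: n = −ln(1 − rB₀/P)/ln(1+r) = −ln(0.94081)/ln(1.00808) ≈ 7.579, so the balance reaches zero during payment 8.

8 payments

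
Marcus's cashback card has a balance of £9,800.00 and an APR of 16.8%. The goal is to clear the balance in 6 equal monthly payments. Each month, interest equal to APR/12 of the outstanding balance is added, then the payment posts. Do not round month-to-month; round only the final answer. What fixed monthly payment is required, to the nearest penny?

£1,714.29

Monthly rate r = 16.8%/12 = 1.4% = 0.014.
Level-payment amortization: P = B₀·r / (1 − (1+r)^(−n)) = 9800.00·0.014 / (1 − 1.014^(−6)).
Denominator 1 − (1+r)^(−6) = 0.0800329557.
P = 137.2 / 0.0800329557 ≈ 1714.29.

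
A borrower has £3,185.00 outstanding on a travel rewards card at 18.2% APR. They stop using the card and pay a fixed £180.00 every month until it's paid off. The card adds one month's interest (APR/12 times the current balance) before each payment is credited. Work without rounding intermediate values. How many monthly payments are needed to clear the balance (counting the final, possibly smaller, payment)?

Monthly rate r = 18.2%/12 = 1.51667% = 0.0151667.
Recurrence: B ← B·(1+r) − £180.00.
Month 1: interest £48.31; balance after payment £3,053.31.
Month 2: interest £46.31; balance after payment £2,919.61.
Closed form: n = −ln(1 − rB₀/P)/ln(1+r) = −ln(0.73163)/ln(1.01517) ≈ 20.759, so the balance reaches zero during payment 21.

21 months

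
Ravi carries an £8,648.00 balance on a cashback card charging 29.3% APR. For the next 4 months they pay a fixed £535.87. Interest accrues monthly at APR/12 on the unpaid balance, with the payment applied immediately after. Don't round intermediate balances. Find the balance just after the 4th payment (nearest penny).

Monthly rate r = 29.3%/12 = 2.44167% = 0.0244167.
Each month: B ← B·(1+r) − £535.87.
Month 1: interest £211.16; balance after payment £8,323.29.
Month 2: interest £203.23; balance after payment £7,990.64.
Month 3: interest £195.10; balance after payment £7,649.88.
Month 4: interest £186.78; balance after payment £7,300.79.

£7,300.79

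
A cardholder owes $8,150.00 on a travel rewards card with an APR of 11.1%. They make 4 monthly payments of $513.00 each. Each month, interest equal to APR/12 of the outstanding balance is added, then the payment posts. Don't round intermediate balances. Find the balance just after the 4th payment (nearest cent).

$6,375.11

Monthly rate r = 11.1%/12 = 0.925% = 0.00925.
Each month: B ← B·(1+r) − $513.00.
Month 1: interest $75.39; balance after payment $7,712.39.
Month 2: interest $71.34; balance after payment $7,270.73.
Month 3: interest $67.25; balance after payment $6,824.98.
Month 4: interest $63.13; balance after payment $6,375.11.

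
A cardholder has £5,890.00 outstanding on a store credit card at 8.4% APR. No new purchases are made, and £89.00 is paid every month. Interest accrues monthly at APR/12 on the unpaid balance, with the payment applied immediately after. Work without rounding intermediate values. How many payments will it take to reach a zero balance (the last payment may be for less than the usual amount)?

Monthly rate r = 8.4%/12 = 0.7% = 0.007.
Recurrence: B ← B·(1+r) − £89.00.
Month 1: interest £41.23; balance after payment £5,842.23.
Month 2: interest £40.90; balance after payment £5,794.13.
Closed form: n = −ln(1 − rB₀/P)/ln(1+r) = −ln(0.53674)/ln(1.007) ≈ 89.202, so the balance reaches zero during payment 90.

90 payments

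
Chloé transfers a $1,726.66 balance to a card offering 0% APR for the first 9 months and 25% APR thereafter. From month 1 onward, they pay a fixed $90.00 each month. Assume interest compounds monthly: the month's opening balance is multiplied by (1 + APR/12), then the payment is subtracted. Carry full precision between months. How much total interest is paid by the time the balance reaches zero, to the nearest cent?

Promo months 1–9 at r₀ = 0%/12 = 0; months 10+ at r₁ = 25%/12 = 0.0208333.
After month 9 (no interest yet): B = $1,726.66 − 9·$90.00 = $916.66.
Then at r₁ with $90.00/mo: n₂ = −ln(1 − r₁·B/P)/ln(1+r₁) ≈ 11.57 → 12 more payments.
Total paid = 20·$90.00 + $51.24 = $1,851.24; interest = $1,851.24 − $1,726.66 = $124.58.

$124.58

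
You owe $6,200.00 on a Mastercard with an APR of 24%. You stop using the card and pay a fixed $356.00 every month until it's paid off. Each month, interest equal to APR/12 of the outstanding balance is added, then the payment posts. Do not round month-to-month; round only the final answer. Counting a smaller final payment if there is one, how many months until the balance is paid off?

Monthly rate r = 24%/12 = 2% = 0.02.
Recurrence: B ← B·(1+r) − $356.00.
Month 1: interest $124.00; balance after payment $5,968.00.
Month 2: interest $119.36; balance after payment $5,731.36.
Closed form: n = −ln(1 − rB₀/P)/ln(1+r) = −ln(0.65169)/ln(1.02) ≈ 21.623, so the balance reaches zero during payment 22.

22 months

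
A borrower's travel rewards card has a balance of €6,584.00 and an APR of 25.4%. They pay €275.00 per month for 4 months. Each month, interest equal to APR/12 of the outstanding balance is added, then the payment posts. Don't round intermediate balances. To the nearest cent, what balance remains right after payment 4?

€6,023.97

Monthly rate r = 25.4%/12 = 2.11667% = 0.0211667.
Each month: B ← B·(1+r) − €275.00.
Month 1: interest €139.36; balance after payment €6,448.36.
Month 2: interest €136.49; balance after payment €6,309.85.
Month 3: interest €133.56; balance after payment €6,168.41.
Month 4: interest €130.56; balance after payment €6,023.97.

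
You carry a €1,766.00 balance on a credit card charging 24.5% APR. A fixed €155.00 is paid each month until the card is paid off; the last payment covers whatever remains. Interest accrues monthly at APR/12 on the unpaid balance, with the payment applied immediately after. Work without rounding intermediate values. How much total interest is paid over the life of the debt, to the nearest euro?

€265

Monthly rate r = 24.5%/12 = 2.04167% = 0.0204167.
Payoff takes n = ⌈−ln(1 − rB₀/P)/ln(1+r)⌉ = ⌈13.100⌉ = 14 payments; the last is €15.69.
Total paid = 13·€155.00 + €15.69 = €2,030.69.
Total interest = total paid − principal = €2,030.69 − €1,766.00 = €264.69.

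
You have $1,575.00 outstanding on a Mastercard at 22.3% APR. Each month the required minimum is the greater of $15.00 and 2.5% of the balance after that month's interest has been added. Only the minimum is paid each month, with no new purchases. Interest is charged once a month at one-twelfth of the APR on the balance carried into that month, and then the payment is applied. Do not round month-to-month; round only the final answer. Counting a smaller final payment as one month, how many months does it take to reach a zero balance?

Monthly rate r = 22.3%/12 = 1.85833% = 0.0185833.
While 2.5% of the post-interest balance exceeds $15.00, each month B ← (B·(1+r))·(1 − 0.025), i.e. B shrinks by the factor (1+r)·0.975 = 0.99312.
This holds for months 1–143. Entering month 144 the balance is $586.75; 2.5% of the post-interest balance is now below $15.00, so the flat $15.00 minimum applies from here.
From month 144 a fixed $15.00 at rate r clears $586.75 in 71 more payments. Total: 143 + 71 = 214 months.

214 months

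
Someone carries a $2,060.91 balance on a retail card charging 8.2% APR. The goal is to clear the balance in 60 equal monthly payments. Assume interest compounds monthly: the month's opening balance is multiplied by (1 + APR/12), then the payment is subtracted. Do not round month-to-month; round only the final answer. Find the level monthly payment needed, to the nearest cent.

Monthly rate r = 8.2%/12 = 0.683333% = 0.00683333.
Level-payment amortization: P = B₀·r / (1 − (1+r)^(−n)) = 2060.91·0.00683333 / (1 − 1.00683^(−60)).
Denominator 1 − (1+r)^(−60) = 0.335423654.
P = 14.0829 / 0.335423654 ≈ 41.99.

$41.99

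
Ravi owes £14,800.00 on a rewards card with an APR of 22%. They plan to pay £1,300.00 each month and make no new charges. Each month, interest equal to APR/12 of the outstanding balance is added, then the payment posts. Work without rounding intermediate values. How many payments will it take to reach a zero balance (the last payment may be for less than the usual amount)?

Monthly rate r = 22%/12 = 1.83333% = 0.0183333.
Recurrence: B ← B·(1+r) − £1,300.00.
Month 1: interest £271.33; balance after payment £13,771.33.
Month 2: interest £252.47; balance after payment £12,723.81.
Closed form: n = −ln(1 − rB₀/P)/ln(1+r) = −ln(0.79128)/ln(1.01833) ≈ 12.886, so the balance reaches zero during payment 13.

13 months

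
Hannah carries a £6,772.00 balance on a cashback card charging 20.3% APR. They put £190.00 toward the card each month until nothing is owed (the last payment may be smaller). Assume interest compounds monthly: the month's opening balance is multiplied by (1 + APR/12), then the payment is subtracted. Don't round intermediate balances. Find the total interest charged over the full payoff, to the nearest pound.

£3,690

Monthly rate r = 20.3%/12 = 1.69167% = 0.0169167.
Payoff takes n = ⌈−ln(1 − rB₀/P)/ln(1+r)⌉ = ⌈55.062⌉ = 56 payments; the last is £11.96.
Total paid = 55·£190.00 + £11.96 = £10,461.96.
Total interest = total paid − principal = £10,461.96 − £6,772.00 = £3,689.96.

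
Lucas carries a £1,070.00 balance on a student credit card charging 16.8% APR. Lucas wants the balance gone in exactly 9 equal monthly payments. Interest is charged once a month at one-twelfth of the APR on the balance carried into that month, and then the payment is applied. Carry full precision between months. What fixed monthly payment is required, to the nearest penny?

£127.37

Monthly rate r = 16.8%/12 = 1.4% = 0.014.
Level-payment amortization: P = B₀·r / (1 − (1+r)^(−n)) = 1070.00·0.014 / (1 − 1.014^(−9)).
Denominator 1 − (1+r)^(−9) = 0.117614414.
P = 14.98 / 0.117614414 ≈ 127.37.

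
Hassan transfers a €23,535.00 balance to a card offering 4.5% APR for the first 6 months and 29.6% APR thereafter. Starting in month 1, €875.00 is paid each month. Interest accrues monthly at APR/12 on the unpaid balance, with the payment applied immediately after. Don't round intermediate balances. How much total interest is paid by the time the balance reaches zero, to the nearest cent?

Promo months 1–6 at r₀ = 4.5%/12 = 0.00375; months 7+ at r₁ = 29.6%/12 = 0.0246667.
After month 6: iterate B ← B·(1+r₀) − €875.00 for 6 months → €18,770.06.
Then at r₁ with €875.00/mo: n₂ = −ln(1 − r₁·B/P)/ln(1+r₁) ≈ 30.91 → 31 more payments.
Total paid = 36·€875.00 + €796.87 = €32,296.87; interest = €32,296.87 − €23,535.00 = €8,761.87.

€8,761.87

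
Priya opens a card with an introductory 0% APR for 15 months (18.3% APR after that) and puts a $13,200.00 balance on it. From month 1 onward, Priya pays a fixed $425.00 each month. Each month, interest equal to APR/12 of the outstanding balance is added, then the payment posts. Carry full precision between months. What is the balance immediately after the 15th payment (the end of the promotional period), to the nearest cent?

$6,825.00

Promo months 1–15 at r₀ = 0%/12 = 0; months 16+ at r₁ = 18.3%/12 = 0.01525.
After month 15 (no interest yet): B = $13,200.00 − 15·$425.00 = $6,825.00.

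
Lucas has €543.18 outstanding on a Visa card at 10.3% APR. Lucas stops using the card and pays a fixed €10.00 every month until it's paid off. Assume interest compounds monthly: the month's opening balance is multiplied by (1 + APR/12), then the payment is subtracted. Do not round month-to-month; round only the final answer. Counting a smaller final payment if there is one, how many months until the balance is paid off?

74 payments

Monthly rate r = 10.3%/12 = 0.858333% = 0.00858333.
Recurrence: B ← B·(1+r) − €10.00.
Month 1: interest €4.66; balance after payment €537.84.
Month 2: interest €4.62; balance after payment €532.46.
Closed form: n = −ln(1 − rB₀/P)/ln(1+r) = −ln(0.53377)/ln(1.00858) ≈ 73.454, so the balance reaches zero during payment 74.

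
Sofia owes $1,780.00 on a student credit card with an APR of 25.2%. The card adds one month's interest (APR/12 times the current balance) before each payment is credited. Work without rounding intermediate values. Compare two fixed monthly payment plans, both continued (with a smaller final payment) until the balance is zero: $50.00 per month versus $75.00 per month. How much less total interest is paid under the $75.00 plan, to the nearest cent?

$822.33

Monthly rate r = 25.2%/12 = 2.1% = 0.021.
At $50.00/mo: n = ⌈−ln(1 − rB₀/P)/ln(1+r)⌉ = 67 payments (last $12.35); total interest = total paid − $1,780.00 = $1,532.35.
At $75.00/mo: 34 payments (last $15.02); total interest $710.02.
Interest saved = $1,532.35 − $710.02 = $822.33.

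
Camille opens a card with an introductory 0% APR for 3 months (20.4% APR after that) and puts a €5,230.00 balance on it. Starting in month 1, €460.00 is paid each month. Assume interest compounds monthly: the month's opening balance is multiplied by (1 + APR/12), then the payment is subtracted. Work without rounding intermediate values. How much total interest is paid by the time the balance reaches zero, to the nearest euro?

Promo months 1–3 at r₀ = 0%/12 = 0; months 4+ at r₁ = 20.4%/12 = 0.017.
After month 3 (no interest yet): B = €5,230.00 − 3·€460.00 = €3,850.00.
Then at r₁ with €460.00/mo: n₂ = −ln(1 − r₁·B/P)/ln(1+r₁) ≈ 9.10 → 10 more payments.
Total paid = 12·€460.00 + €48.57 = €5,568.57; interest = €5,568.57 − €5,230.00 = €338.57.

€339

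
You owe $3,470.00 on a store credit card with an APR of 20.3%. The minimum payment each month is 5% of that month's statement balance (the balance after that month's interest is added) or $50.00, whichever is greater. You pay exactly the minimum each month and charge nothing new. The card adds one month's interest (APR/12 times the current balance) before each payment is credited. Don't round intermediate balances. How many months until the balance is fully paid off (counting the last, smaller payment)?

61 months

Monthly rate r = 20.3%/12 = 1.69167% = 0.0169167.
While 5% of the post-interest balance exceeds $50.00, each month B ← (B·(1+r))·(1 − 0.05), i.e. B shrinks by the factor (1+r)·0.95 = 0.96607.
This holds for months 1–37. Entering month 38 the balance is $967.52; 5% of the post-interest balance is now below $50.00, so the flat $50.00 minimum applies from here.
From month 38 a fixed $50.00 at rate r clears $967.52 in 24 more payments. Total: 37 + 24 = 61 months.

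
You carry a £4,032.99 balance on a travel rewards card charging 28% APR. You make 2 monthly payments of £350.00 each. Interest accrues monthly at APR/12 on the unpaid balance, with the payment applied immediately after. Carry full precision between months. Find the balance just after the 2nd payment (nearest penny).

£3,515.23

Monthly rate r = 28%/12 = 2.33333% = 0.0233333.
Each month: B ← B·(1+r) − £350.00.
Month 1: interest £94.10; balance after payment £3,777.09.
Month 2: interest £88.13; balance after payment £3,515.23.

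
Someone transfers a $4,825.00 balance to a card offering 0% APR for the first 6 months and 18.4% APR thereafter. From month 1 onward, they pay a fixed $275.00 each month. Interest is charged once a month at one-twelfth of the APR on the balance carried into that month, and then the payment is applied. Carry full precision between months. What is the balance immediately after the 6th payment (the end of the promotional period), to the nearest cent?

Promo months 1–6 at r₀ = 0%/12 = 0; months 7+ at r₁ = 18.4%/12 = 0.0153333.
After month 6 (no interest yet): B = $4,825.00 − 6·$275.00 = $3,175.00.

$3,175.00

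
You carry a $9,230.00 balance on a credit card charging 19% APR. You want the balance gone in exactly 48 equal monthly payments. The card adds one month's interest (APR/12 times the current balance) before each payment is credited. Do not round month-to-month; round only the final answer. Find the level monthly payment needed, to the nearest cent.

Monthly rate r = 19%/12 = 1.58333% = 0.0158333.
Level-payment amortization: P = B₀·r / (1 − (1+r)^(−n)) = 9230.00·0.0158333 / (1 − 1.01583^(−48)).
Denominator 1 − (1+r)^(−48) = 0.529540827.
P = 146.142 / 0.529540827 ≈ 275.98.

$275.98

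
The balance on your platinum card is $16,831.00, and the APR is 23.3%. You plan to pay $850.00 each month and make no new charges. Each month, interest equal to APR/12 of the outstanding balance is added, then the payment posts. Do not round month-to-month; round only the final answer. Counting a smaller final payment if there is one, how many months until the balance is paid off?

Monthly rate r = 23.3%/12 = 1.94167% = 0.0194167.
Recurrence: B ← B·(1+r) − $850.00.
Month 1: interest $326.80; balance after payment $16,307.80.
Month 2: interest $316.64; balance after payment $15,774.45.
Closed form: n = −ln(1 − rB₀/P)/ln(1+r) = −ln(0.61553)/ln(1.01942) ≈ 25.235, so the balance reaches zero during payment 26.

26 payments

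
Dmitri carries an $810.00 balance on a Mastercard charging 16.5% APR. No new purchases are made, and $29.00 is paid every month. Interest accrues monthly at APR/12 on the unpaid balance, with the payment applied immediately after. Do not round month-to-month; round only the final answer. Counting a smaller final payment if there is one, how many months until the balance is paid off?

Monthly rate r = 16.5%/12 = 1.375% = 0.01375.
Recurrence: B ← B·(1+r) − $29.00.
Month 1: interest $11.14; balance after payment $792.14.
Month 2: interest $10.89; balance after payment $774.03.
Closed form: n = −ln(1 − rB₀/P)/ln(1+r) = −ln(0.61595)/ln(1.01375) ≈ 35.485, so the balance reaches zero during payment 36.

36 payments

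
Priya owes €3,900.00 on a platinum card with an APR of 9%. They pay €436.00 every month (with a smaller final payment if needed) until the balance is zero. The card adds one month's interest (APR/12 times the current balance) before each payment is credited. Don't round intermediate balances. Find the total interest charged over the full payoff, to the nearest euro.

€152

Monthly rate r = 9%/12 = 0.75% = 0.0075.
Payoff takes n = ⌈−ln(1 − rB₀/P)/ln(1+r)⌉ = ⌈9.294⌉ = 10 payments; the last is €128.44.
Total paid = 9·€436.00 + €128.44 = €4,052.44.
Total interest = total paid − principal = €4,052.44 − €3,900.00 = €152.44.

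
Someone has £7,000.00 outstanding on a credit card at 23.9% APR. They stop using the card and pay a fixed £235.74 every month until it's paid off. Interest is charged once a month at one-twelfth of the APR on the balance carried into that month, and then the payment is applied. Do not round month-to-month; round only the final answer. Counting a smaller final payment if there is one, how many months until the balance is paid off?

46 months

Monthly rate r = 23.9%/12 = 1.99167% = 0.0199167.
Recurrence: B ← B·(1+r) − £235.74.
Month 1: interest £139.42; balance after payment £6,903.68.
Month 2: interest £137.50; balance after payment £6,805.43.
Closed form: n = −ln(1 − rB₀/P)/ln(1+r) = −ln(0.4086)/ln(1.01992) ≈ 45.384, so the balance reaches zero during payment 46.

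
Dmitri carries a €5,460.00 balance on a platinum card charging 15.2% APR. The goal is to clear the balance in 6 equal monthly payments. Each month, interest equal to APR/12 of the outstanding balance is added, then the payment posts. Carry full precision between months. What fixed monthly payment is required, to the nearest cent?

€950.77

Monthly rate r = 15.2%/12 = 1.26667% = 0.0126667.
Level-payment amortization: P = B₀·r / (1 − (1+r)^(−n)) = 5460.00·0.0126667 / (1 − 1.01267^(−6)).
Denominator 1 − (1+r)^(−6) = 0.072741312.
P = 69.16 / 0.072741312 ≈ 950.77.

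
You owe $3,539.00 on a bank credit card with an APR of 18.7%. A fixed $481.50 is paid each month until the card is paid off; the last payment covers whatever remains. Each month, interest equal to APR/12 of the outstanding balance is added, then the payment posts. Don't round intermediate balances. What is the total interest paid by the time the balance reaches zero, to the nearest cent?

$249.25

Monthly rate r = 18.7%/12 = 1.55833% = 0.0155833.
Payoff takes n = ⌈−ln(1 − rB₀/P)/ln(1+r)⌉ = ⌈7.867⌉ = 8 payments; the last is $417.75.
Total paid = 7·$481.50 + $417.75 = $3,788.25.
Total interest = total paid − principal = $3,788.25 − $3,539.00 = $249.25.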